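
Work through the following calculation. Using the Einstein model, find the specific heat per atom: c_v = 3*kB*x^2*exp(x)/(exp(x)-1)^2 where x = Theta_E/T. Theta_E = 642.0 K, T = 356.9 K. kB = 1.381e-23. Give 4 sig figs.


Step 1: x = Theta_E/T = 642.0/356.9 = 1.799
Step 2: x^2 = 3.236
Step 3: exp(x) = 6.043
Step 4: c_v = 3*1.381e-23*3.236*6.043/(6.043-1)^2 = 3.186e-23

3.186e-23


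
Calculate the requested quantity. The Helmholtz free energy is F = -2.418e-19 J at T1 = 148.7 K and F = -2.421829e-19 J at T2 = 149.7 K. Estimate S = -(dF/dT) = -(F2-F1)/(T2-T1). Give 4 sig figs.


Step 1: dF = F2 - F1 = -2.421829e-19 - (-2.418e-19) = -3.829e-22 J
Step 2: dT = T2 - T1 = 149.7 - 148.7 = 1 K
Step 3: S = -dF/dT = -(-3.829e-22)/1 = 3.829e-22 J/K

3.829e-22


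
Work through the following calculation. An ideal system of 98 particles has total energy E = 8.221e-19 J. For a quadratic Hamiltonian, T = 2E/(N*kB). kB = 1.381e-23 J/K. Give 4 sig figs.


Step 1: Numerator = 2*E = 2*8.221e-19 = 1.644e-18 J
Step 2: Denominator = N*kB = 98*1.381e-23 = 1.353e-21
Step 3: T = 1.644e-18 / 1.353e-21 = 1215 K

1215


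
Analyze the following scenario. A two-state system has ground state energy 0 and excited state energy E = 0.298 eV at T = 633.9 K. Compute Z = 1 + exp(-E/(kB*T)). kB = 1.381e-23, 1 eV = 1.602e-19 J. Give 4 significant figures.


Step 1: Compute beta*E = E*eV/(kB*T) = 0.298*1.602e-19/(1.381e-23*633.9) = 5.453
Step 2: exp(-beta*E) = exp(-5.453) = 0.004282
Step 3: Z = 1 + 0.004282 = 1.004

1.004


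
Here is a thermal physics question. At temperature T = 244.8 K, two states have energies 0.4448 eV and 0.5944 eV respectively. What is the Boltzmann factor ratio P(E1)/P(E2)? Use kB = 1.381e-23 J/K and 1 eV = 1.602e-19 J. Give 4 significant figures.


Step 1: Compute energy difference dE = E1 - E2 = 0.4448 - 0.5944 = -0.1496 eV
Step 2: Convert to Joules: dE_J = -0.1496 * 1.602e-19 = -2.397e-20 J
Step 3: Compute exponent = -dE_J / (kB * T) = -(-2.397e-20) / (1.381e-23 * 244.8) = 7.089
Step 4: P(E1)/P(E2) = exp(7.089) = 1199

1199


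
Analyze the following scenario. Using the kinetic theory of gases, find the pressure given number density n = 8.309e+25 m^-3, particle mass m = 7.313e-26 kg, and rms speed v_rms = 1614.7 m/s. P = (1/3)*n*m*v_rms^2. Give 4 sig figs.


Step 1: v_rms^2 = 1614.7^2 = 2.607e+06
Step 2: n*m = 8.309e+25*7.313e-26 = 6.076
Step 3: P = (1/3)*6.076*2.607e+06 = 5.281e+06 Pa

5.281e+06


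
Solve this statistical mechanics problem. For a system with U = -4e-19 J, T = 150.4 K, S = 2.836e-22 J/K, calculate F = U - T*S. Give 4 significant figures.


Step 1: T*S = 150.4 * 2.836e-22 = 4.265e-20 J
Step 2: F = U - T*S = -4e-19 - 4.265e-20
Step 3: F = -4.427e-19 J

-4.427e-19


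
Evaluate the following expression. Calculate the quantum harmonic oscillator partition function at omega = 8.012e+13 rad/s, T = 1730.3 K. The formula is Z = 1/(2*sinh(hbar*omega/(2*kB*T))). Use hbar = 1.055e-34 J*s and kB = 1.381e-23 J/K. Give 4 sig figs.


Step 1: Compute x = hbar*omega/(kB*T) = 1.055e-34*8.012e+13/(1.381e-23*1730.3) = 0.3537
Step 2: x/2 = 0.1769
Step 3: sinh(x/2) = 0.1778
Step 4: Z = 1/(2*0.1778) = 2.812

2.812


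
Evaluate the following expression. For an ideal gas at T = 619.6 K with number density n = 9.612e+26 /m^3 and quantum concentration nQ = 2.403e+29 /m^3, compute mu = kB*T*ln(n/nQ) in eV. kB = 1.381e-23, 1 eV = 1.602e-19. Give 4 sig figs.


Step 1: n/nQ = 9.612e+26/2.403e+29 = 0.004
Step 2: ln(n/nQ) = -5.521
Step 3: mu = kB*T*ln(n/nQ) = 8.557e-21*-5.521 = -4.725e-20 J
Step 4: Convert to eV: -4.725e-20/1.602e-19 = -0.2949 eV

-0.2949


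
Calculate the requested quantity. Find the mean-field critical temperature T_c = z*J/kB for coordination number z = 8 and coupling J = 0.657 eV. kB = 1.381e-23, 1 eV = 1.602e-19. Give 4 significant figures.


Step 1: z*J = 8*0.657 = 5.256 eV
Step 2: Convert to Joules: 5.256*1.602e-19 = 8.42e-19 J
Step 3: T_c = 8.42e-19 / 1.381e-23 = 6.097e+04 K

6.097e+04


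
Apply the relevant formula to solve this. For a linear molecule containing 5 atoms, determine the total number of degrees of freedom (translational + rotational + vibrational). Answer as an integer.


Step 1: Translational DOF = 3
Step 2: Rotational DOF (linear) = 2
Step 3: Vibrational DOF = 3*5 - 5 = 10
Step 4: Total = 3 + 2 + 10 = 15

15


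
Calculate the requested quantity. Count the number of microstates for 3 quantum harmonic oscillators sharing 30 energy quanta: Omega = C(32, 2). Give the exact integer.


Step 1: Use binomial coefficient C(32, 2)
Step 2: Numerator = 32! / 30!
Step 3: Denominator = 2!
Step 4: Omega = 496

496


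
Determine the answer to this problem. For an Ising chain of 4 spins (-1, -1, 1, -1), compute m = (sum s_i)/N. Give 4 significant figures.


Step 1: Count up spins (+1): 1, down spins (-1): 3
Step 2: Total magnetization M = 1 - 3 = -2
Step 3: m = M/N = -2/4 = -0.5

-0.5


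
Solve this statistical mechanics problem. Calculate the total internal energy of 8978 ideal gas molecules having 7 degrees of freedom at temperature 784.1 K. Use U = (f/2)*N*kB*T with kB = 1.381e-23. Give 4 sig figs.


Step 1: f/2 = 7/2 = 3.5
Step 2: N*kB*T = 8978*1.381e-23*784.1 = 9.722e-17
Step 3: U = 3.5 * 9.722e-17 = 3.403e-16 J

3.403e-16


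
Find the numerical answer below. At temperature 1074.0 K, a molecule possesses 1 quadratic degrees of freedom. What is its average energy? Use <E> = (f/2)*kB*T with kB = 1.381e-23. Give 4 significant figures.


Step 1: f/2 = 1/2 = 0.5
Step 2: kB*T = 1.381e-23 * 1074.0 = 1.483e-20
Step 3: <E> = 0.5 * 1.483e-20 = 7.416e-21 J

7.416e-21


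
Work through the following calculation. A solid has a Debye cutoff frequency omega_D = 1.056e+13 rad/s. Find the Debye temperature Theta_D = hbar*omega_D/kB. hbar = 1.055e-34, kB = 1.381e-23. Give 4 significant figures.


Step 1: hbar*omega_D = 1.055e-34 * 1.056e+13 = 1.114e-21 J
Step 2: Theta_D = 1.114e-21 / 1.381e-23
Step 3: Theta_D = 80.67 K

80.67


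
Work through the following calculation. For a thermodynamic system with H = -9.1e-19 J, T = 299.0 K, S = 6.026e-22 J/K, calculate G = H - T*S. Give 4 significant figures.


Step 1: T*S = 299.0 * 6.026e-22 = 1.802e-19 J
Step 2: G = H - T*S = -9.1e-19 - 1.802e-19
Step 3: G = -1.09e-18 J

-1.09e-18


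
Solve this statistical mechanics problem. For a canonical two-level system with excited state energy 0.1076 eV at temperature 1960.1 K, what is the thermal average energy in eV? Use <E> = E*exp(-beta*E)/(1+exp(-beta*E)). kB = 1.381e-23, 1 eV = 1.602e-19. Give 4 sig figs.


Step 1: beta*E = 0.1076*1.602e-19/(1.381e-23*1960.1) = 0.6368
Step 2: exp(-beta*E) = 0.529
Step 3: <E> = 0.1076*0.529/(1+0.529) = 0.03723 eV

0.03723


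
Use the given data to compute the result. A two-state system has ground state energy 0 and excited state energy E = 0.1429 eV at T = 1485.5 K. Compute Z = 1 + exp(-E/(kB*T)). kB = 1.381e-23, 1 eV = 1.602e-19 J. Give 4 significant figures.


Step 1: Compute beta*E = E*eV/(kB*T) = 0.1429*1.602e-19/(1.381e-23*1485.5) = 1.116
Step 2: exp(-beta*E) = exp(-1.116) = 0.3276
Step 3: Z = 1 + 0.3276 = 1.328

1.328


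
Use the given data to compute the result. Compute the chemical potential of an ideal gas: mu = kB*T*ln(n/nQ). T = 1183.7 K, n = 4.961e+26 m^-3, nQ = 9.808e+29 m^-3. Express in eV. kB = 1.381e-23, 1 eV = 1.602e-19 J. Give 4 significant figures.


Step 1: n/nQ = 4.961e+26/9.808e+29 = 0.0005058
Step 2: ln(n/nQ) = -7.589
Step 3: mu = kB*T*ln(n/nQ) = 1.635e-20*-7.589 = -1.241e-19 J
Step 4: Convert to eV: -1.241e-19/1.602e-19 = -0.7744 eV

-0.7744


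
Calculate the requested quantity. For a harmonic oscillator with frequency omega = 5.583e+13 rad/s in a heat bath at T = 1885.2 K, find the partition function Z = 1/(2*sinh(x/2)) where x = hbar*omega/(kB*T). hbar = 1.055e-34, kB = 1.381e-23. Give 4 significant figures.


Step 1: Compute x = hbar*omega/(kB*T) = 1.055e-34*5.583e+13/(1.381e-23*1885.2) = 0.2262
Step 2: x/2 = 0.1131
Step 3: sinh(x/2) = 0.1134
Step 4: Z = 1/(2*0.1134) = 4.411

4.411


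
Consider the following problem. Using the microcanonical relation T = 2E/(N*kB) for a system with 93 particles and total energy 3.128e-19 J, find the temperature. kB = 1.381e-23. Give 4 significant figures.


Step 1: Numerator = 2*E = 2*3.128e-19 = 6.256e-19 J
Step 2: Denominator = N*kB = 93*1.381e-23 = 1.284e-21
Step 3: T = 6.256e-19 / 1.284e-21 = 487.1 K

487.1


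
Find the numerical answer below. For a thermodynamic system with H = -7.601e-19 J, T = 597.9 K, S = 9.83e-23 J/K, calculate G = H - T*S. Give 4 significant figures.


Step 1: T*S = 597.9 * 9.83e-23 = 5.877e-20 J
Step 2: G = H - T*S = -7.601e-19 - 5.877e-20
Step 3: G = -8.189e-19 J

-8.189e-19


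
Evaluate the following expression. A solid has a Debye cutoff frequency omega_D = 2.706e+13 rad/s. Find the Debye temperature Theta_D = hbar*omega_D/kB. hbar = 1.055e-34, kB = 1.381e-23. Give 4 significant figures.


Step 1: hbar*omega_D = 1.055e-34 * 2.706e+13 = 2.855e-21 J
Step 2: Theta_D = 2.855e-21 / 1.381e-23
Step 3: Theta_D = 206.7 K

206.7


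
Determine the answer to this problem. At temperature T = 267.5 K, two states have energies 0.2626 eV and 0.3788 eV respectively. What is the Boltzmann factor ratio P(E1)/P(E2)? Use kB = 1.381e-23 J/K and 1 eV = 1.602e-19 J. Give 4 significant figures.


Step 1: Compute energy difference dE = E1 - E2 = 0.2626 - 0.3788 = -0.1162 eV
Step 2: Convert to Joules: dE_J = -0.1162 * 1.602e-19 = -1.862e-20 J
Step 3: Compute exponent = -dE_J / (kB * T) = -(-1.862e-20) / (1.381e-23 * 267.5) = 5.039
Step 4: P(E1)/P(E2) = exp(5.039) = 154.3

154.3


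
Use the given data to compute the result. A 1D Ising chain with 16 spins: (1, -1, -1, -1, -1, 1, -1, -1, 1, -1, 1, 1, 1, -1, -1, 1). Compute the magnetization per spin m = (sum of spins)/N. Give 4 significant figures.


Step 1: Count up spins (+1): 7, down spins (-1): 9
Step 2: Total magnetization M = 7 - 9 = -2
Step 3: m = M/N = -2/16 = -0.125

-0.125


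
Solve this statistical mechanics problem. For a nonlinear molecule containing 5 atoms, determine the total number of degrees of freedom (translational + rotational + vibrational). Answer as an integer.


Step 1: Translational DOF = 3
Step 2: Rotational DOF (nonlinear) = 3
Step 3: Vibrational DOF = 3*5 - 6 = 9
Step 4: Total = 3 + 3 + 9 = 15

15


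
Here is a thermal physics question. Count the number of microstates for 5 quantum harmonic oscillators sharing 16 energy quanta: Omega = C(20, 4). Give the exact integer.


Step 1: Use binomial coefficient C(20, 4)
Step 2: Numerator = 20! / 16!
Step 3: Denominator = 4!
Step 4: Omega = 4845

4845


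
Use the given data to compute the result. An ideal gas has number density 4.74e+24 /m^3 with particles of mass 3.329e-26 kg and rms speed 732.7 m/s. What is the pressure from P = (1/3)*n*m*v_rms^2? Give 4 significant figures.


Step 1: v_rms^2 = 732.7^2 = 5.368e+05
Step 2: n*m = 4.74e+24*3.329e-26 = 0.1578
Step 3: P = (1/3)*0.1578*5.368e+05 = 2.824e+04 Pa

2.824e+04


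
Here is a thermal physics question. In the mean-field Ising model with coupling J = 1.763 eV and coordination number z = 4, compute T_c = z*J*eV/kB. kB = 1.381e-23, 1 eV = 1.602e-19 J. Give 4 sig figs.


Step 1: z*J = 4*1.763 = 7.052 eV
Step 2: Convert to Joules: 7.052*1.602e-19 = 1.13e-18 J
Step 3: T_c = 1.13e-18 / 1.381e-23 = 8.181e+04 K

8.181e+04


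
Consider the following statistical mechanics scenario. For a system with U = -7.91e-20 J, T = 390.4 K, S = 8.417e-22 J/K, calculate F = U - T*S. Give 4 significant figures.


Step 1: T*S = 390.4 * 8.417e-22 = 3.286e-19 J
Step 2: F = U - T*S = -7.91e-20 - 3.286e-19
Step 3: F = -4.077e-19 J

-4.077e-19


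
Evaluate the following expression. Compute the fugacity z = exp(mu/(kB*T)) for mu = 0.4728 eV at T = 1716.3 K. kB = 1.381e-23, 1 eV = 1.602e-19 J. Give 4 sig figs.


Step 1: Convert mu to Joules: 0.4728*1.602e-19 = 7.574e-20 J
Step 2: kB*T = 1.381e-23*1716.3 = 2.37e-20 J
Step 3: mu/(kB*T) = 3.196
Step 4: z = exp(3.196) = 24.42

24.42


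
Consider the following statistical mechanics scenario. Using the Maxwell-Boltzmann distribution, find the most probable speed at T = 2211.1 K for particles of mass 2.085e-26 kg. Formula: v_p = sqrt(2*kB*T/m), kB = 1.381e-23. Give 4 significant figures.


Step 1: Numerator = 2*kB*T = 2*1.381e-23*2211.1 = 6.107e-20
Step 2: Ratio = 6.107e-20 / 2.085e-26 = 2.929e+06
Step 3: v_p = sqrt(2.929e+06) = 1711 m/s

1711


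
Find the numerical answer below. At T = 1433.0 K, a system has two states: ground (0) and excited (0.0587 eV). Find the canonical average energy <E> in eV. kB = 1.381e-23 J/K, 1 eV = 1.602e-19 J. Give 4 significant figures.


Step 1: beta*E = 0.0587*1.602e-19/(1.381e-23*1433.0) = 0.4752
Step 2: exp(-beta*E) = 0.6218
Step 3: <E> = 0.0587*0.6218/(1+0.6218) = 0.02251 eV

0.02251


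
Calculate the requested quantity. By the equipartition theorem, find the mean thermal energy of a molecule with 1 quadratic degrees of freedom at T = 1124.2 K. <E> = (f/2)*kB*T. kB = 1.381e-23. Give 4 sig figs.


Step 1: f/2 = 1/2 = 0.5
Step 2: kB*T = 1.381e-23 * 1124.2 = 1.553e-20
Step 3: <E> = 0.5 * 1.553e-20 = 7.763e-21 J

7.763e-21


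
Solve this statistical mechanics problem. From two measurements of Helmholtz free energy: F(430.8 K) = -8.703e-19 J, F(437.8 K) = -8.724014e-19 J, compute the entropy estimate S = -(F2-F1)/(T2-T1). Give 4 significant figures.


Step 1: dF = F2 - F1 = -8.724014e-19 - (-8.703e-19) = -2.1014e-21 J
Step 2: dT = T2 - T1 = 437.8 - 430.8 = 7 K
Step 3: S = -dF/dT = -(-2.1014e-21)/7 = 3.002e-22 J/K

3.002e-22


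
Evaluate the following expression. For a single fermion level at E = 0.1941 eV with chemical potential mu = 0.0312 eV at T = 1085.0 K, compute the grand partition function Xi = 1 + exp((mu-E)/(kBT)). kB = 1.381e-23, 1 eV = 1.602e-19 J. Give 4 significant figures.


Step 1: (mu - E) = 0.0312 - 0.1941 = -0.1629 eV
Step 2: x = (mu-E)*eV/(kB*T) = -0.1629*1.602e-19/(1.381e-23*1085.0) = -1.742
Step 3: exp(x) = 0.1752
Step 4: Xi = 1 + 0.1752 = 1.175

1.175


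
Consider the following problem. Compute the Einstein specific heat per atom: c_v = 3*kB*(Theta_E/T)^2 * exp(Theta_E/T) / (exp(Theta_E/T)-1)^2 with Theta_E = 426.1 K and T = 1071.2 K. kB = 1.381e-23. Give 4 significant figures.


Step 1: x = Theta_E/T = 426.1/1071.2 = 0.3978
Step 2: x^2 = 0.1582
Step 3: exp(x) = 1.489
Step 4: c_v = 3*1.381e-23*0.1582*1.489/(1.489-1)^2 = 4.089e-23

4.089e-23


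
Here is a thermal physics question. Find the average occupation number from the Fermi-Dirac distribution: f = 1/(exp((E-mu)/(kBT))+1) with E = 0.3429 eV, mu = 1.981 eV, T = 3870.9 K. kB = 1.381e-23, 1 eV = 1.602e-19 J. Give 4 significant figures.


Step 1: (E - mu) = 0.3429 - 1.981 = -1.638 eV
Step 2: Convert: (E-mu)*eV = -2.624e-19 J
Step 3: x = (E-mu)*eV/(kB*T) = -4.909
Step 4: f = 1/(exp(-4.909)+1) = 0.9927

0.9927


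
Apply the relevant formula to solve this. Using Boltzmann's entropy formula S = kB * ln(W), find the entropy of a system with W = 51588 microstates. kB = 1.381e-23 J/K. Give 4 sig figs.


Step 1: ln(W) = ln(51588) = 10.85
Step 2: S = kB * ln(W) = 1.381e-23 * 10.85
Step 3: S = 1.499e-22 J/K

1.499e-22


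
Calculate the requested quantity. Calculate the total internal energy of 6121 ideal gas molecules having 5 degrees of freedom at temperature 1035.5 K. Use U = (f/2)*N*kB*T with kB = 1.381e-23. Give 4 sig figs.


Step 1: f/2 = 5/2 = 2.5
Step 2: N*kB*T = 6121*1.381e-23*1035.5 = 8.753e-17
Step 3: U = 2.5 * 8.753e-17 = 2.188e-16 J

2.188e-16


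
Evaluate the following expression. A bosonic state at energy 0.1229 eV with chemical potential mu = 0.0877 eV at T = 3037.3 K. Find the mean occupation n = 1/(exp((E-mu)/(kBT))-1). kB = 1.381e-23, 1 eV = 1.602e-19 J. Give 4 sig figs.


Step 1: (E - mu) = 0.0352 eV
Step 2: x = (E-mu)*eV/(kB*T) = 0.0352*1.602e-19/(1.381e-23*3037.3) = 0.1344
Step 3: exp(x) = 1.144
Step 4: n = 1/(exp(x)-1) = 6.95

6.95


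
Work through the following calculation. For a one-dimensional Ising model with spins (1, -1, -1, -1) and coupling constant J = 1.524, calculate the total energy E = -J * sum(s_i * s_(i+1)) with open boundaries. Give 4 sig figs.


Step 1: Nearest-neighbor products: -1, 1, 1
Step 2: Sum of products = 1
Step 3: E = -1.524 * 1 = -1.524

-1.524


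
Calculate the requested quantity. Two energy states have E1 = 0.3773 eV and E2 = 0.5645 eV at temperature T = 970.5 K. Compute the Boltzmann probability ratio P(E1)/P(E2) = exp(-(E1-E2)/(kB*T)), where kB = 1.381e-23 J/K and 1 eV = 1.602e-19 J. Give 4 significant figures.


Step 1: Compute energy difference dE = E1 - E2 = 0.3773 - 0.5645 = -0.1872 eV
Step 2: Convert to Joules: dE_J = -0.1872 * 1.602e-19 = -2.999e-20 J
Step 3: Compute exponent = -dE_J / (kB * T) = -(-2.999e-20) / (1.381e-23 * 970.5) = 2.238
Step 4: P(E1)/P(E2) = exp(2.238) = 9.371

9.371


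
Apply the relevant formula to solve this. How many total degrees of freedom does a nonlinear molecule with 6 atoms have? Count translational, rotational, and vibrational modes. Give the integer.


Step 1: Translational DOF = 3
Step 2: Rotational DOF (nonlinear) = 3
Step 3: Vibrational DOF = 3*6 - 6 = 12
Step 4: Total = 3 + 3 + 12 = 18

18


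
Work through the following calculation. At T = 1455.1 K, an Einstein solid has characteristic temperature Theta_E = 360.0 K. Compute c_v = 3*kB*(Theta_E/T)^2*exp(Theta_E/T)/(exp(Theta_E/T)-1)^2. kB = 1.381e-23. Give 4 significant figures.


Step 1: x = Theta_E/T = 360.0/1455.1 = 0.2474
Step 2: x^2 = 0.06121
Step 3: exp(x) = 1.281
Step 4: c_v = 3*1.381e-23*0.06121*1.281/(1.281-1)^2 = 4.122e-23

4.122e-23


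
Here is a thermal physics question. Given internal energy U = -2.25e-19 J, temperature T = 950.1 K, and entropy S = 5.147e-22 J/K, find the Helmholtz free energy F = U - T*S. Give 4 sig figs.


Step 1: T*S = 950.1 * 5.147e-22 = 4.89e-19 J
Step 2: F = U - T*S = -2.25e-19 - 4.89e-19
Step 3: F = -7.14e-19 J

-7.14e-19


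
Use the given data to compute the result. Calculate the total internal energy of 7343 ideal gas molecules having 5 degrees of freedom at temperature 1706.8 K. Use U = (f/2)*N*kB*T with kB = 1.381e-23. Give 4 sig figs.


Step 1: f/2 = 5/2 = 2.5
Step 2: N*kB*T = 7343*1.381e-23*1706.8 = 1.731e-16
Step 3: U = 2.5 * 1.731e-16 = 4.327e-16 J

4.327e-16


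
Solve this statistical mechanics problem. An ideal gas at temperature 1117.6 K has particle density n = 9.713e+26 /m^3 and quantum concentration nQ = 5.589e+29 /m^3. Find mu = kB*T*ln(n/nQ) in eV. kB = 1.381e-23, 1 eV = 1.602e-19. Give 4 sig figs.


Step 1: n/nQ = 9.713e+26/5.589e+29 = 0.001738
Step 2: ln(n/nQ) = -6.355
Step 3: mu = kB*T*ln(n/nQ) = 1.543e-20*-6.355 = -9.808e-20 J
Step 4: Convert to eV: -9.808e-20/1.602e-19 = -0.6123 eV

-0.6123


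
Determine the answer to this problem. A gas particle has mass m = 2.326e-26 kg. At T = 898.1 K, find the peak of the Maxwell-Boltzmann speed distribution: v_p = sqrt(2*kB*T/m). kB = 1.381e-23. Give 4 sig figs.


Step 1: Numerator = 2*kB*T = 2*1.381e-23*898.1 = 2.481e-20
Step 2: Ratio = 2.481e-20 / 2.326e-26 = 1.066e+06
Step 3: v_p = sqrt(1.066e+06) = 1033 m/s

1033


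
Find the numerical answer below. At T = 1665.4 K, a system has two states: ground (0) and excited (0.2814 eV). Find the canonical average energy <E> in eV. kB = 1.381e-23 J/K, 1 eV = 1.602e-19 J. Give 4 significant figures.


Step 1: beta*E = 0.2814*1.602e-19/(1.381e-23*1665.4) = 1.96
Step 2: exp(-beta*E) = 0.1408
Step 3: <E> = 0.2814*0.1408/(1+0.1408) = 0.03474 eV

0.03474


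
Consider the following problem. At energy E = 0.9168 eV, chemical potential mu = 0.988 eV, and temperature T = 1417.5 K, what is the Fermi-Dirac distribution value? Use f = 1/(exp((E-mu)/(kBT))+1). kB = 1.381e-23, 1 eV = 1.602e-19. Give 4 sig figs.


Step 1: (E - mu) = 0.9168 - 0.988 = -0.0712 eV
Step 2: Convert: (E-mu)*eV = -1.141e-20 J
Step 3: x = (E-mu)*eV/(kB*T) = -0.5827
Step 4: f = 1/(exp(-0.5827)+1) = 0.6417

0.6417


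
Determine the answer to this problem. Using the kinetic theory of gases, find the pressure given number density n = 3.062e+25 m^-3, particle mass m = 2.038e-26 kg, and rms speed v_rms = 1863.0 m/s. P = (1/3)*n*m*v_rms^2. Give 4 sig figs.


Step 1: v_rms^2 = 1863.0^2 = 3.471e+06
Step 2: n*m = 3.062e+25*2.038e-26 = 0.624
Step 3: P = (1/3)*0.624*3.471e+06 = 7.22e+05 Pa

7.22e+05


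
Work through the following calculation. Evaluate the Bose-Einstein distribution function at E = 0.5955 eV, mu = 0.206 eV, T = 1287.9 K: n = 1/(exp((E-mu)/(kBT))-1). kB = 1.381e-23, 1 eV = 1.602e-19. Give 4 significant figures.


Step 1: (E - mu) = 0.3895 eV
Step 2: x = (E-mu)*eV/(kB*T) = 0.3895*1.602e-19/(1.381e-23*1287.9) = 3.508
Step 3: exp(x) = 33.39
Step 4: n = 1/(exp(x)-1) = 0.03087

0.03087


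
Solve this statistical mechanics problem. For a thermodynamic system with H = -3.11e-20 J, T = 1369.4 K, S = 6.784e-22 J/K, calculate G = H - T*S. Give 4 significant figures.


Step 1: T*S = 1369.4 * 6.784e-22 = 9.29e-19 J
Step 2: G = H - T*S = -3.11e-20 - 9.29e-19
Step 3: G = -9.601e-19 J

-9.601e-19


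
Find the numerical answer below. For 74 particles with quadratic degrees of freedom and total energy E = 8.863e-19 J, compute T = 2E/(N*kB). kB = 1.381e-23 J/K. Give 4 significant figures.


Step 1: Numerator = 2*E = 2*8.863e-19 = 1.773e-18 J
Step 2: Denominator = N*kB = 74*1.381e-23 = 1.022e-21
Step 3: T = 1.773e-18 / 1.022e-21 = 1735 K

1735


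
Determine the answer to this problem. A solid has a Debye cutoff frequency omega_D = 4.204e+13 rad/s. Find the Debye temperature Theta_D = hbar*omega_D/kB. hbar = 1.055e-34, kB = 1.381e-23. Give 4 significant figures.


Step 1: hbar*omega_D = 1.055e-34 * 4.204e+13 = 4.435e-21 J
Step 2: Theta_D = 4.435e-21 / 1.381e-23
Step 3: Theta_D = 321.2 K

321.2


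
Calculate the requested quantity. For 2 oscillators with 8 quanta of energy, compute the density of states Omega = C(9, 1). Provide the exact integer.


Step 1: Use binomial coefficient C(9, 1)
Step 2: Numerator = 9! / 8!
Step 3: Denominator = 1!
Step 4: Omega = 9

9


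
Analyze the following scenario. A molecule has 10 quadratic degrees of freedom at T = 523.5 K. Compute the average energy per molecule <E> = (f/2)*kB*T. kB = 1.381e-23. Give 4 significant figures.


Step 1: f/2 = 10/2 = 5
Step 2: kB*T = 1.381e-23 * 523.5 = 7.23e-21
Step 3: <E> = 5 * 7.23e-21 = 3.615e-20 J

3.615e-20


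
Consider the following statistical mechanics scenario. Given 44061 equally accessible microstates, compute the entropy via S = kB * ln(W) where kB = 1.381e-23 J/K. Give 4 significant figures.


Step 1: ln(W) = ln(44061) = 10.69
Step 2: S = kB * ln(W) = 1.381e-23 * 10.69
Step 3: S = 1.477e-22 J/K

1.477e-22


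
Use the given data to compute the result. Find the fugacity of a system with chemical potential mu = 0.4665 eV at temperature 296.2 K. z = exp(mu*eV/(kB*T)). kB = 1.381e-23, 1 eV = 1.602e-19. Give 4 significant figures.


Step 1: Convert mu to Joules: 0.4665*1.602e-19 = 7.473e-20 J
Step 2: kB*T = 1.381e-23*296.2 = 4.091e-21 J
Step 3: mu/(kB*T) = 18.27
Step 4: z = exp(18.27) = 8.6e+07

8.6e+07


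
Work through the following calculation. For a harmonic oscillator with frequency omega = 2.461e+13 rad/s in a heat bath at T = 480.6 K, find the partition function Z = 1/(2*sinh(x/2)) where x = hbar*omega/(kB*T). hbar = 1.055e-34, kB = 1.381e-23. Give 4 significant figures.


Step 1: Compute x = hbar*omega/(kB*T) = 1.055e-34*2.461e+13/(1.381e-23*480.6) = 0.3912
Step 2: x/2 = 0.1956
Step 3: sinh(x/2) = 0.1968
Step 4: Z = 1/(2*0.1968) = 2.54

2.54


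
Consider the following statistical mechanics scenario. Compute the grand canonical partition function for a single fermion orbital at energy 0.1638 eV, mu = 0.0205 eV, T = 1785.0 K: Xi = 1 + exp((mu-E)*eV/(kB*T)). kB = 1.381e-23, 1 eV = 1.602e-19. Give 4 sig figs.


Step 1: (mu - E) = 0.0205 - 0.1638 = -0.1433 eV
Step 2: x = (mu-E)*eV/(kB*T) = -0.1433*1.602e-19/(1.381e-23*1785.0) = -0.9313
Step 3: exp(x) = 0.3941
Step 4: Xi = 1 + 0.3941 = 1.394

1.394


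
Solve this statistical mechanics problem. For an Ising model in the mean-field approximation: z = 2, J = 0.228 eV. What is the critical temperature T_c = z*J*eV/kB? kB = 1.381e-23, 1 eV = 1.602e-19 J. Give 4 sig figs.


Step 1: z*J = 2*0.228 = 0.456 eV
Step 2: Convert to Joules: 0.456*1.602e-19 = 7.305e-20 J
Step 3: T_c = 7.305e-20 / 1.381e-23 = 5290 K

5290


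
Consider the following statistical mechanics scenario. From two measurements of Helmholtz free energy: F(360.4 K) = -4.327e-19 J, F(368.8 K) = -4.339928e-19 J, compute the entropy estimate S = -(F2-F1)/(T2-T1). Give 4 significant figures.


Step 1: dF = F2 - F1 = -4.339928e-19 - (-4.327e-19) = -1.2928e-21 J
Step 2: dT = T2 - T1 = 368.8 - 360.4 = 8.4 K
Step 3: S = -dF/dT = -(-1.2928e-21)/8.4 = 1.539e-22 J/K

1.539e-22


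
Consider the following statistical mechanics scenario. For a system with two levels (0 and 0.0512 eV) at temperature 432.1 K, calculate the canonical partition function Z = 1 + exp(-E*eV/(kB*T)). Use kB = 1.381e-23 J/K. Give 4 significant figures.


Step 1: Compute beta*E = E*eV/(kB*T) = 0.0512*1.602e-19/(1.381e-23*432.1) = 1.375
Step 2: exp(-beta*E) = exp(-1.375) = 0.253
Step 3: Z = 1 + 0.253 = 1.253

1.253


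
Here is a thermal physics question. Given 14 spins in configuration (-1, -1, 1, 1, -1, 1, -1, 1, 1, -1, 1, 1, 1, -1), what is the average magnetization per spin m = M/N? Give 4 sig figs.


Step 1: Count up spins (+1): 8, down spins (-1): 6
Step 2: Total magnetization M = 8 - 6 = 2
Step 3: m = M/N = 2/14 = 0.1429

0.1429


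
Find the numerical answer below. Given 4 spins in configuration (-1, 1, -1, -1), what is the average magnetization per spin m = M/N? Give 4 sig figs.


Step 1: Count up spins (+1): 1, down spins (-1): 3
Step 2: Total magnetization M = 1 - 3 = -2
Step 3: m = M/N = -2/4 = -0.5

-0.5


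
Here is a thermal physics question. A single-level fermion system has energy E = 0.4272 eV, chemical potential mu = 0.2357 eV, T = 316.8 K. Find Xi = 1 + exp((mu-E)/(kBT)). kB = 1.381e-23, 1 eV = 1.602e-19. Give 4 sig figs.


Step 1: (mu - E) = 0.2357 - 0.4272 = -0.1915 eV
Step 2: x = (mu-E)*eV/(kB*T) = -0.1915*1.602e-19/(1.381e-23*316.8) = -7.012
Step 3: exp(x) = 0.0009009
Step 4: Xi = 1 + 0.0009009 = 1.001

1.001


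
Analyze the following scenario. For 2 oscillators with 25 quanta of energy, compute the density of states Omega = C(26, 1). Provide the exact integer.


Step 1: Use binomial coefficient C(26, 1)
Step 2: Numerator = 26! / 25!
Step 3: Denominator = 1!
Step 4: Omega = 26

26


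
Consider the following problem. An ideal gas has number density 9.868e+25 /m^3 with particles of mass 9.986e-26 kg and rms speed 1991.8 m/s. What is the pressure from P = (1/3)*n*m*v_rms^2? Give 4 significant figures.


Step 1: v_rms^2 = 1991.8^2 = 3.967e+06
Step 2: n*m = 9.868e+25*9.986e-26 = 9.854
Step 3: P = (1/3)*9.854*3.967e+06 = 1.303e+07 Pa

1.303e+07


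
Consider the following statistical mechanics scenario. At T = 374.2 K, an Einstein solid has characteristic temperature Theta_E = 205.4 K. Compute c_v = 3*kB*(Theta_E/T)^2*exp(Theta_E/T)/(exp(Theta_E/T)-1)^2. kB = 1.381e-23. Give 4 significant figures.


Step 1: x = Theta_E/T = 205.4/374.2 = 0.5489
Step 2: x^2 = 0.3013
Step 3: exp(x) = 1.731
Step 4: c_v = 3*1.381e-23*0.3013*1.731/(1.731-1)^2 = 4.041e-23

4.041e-23


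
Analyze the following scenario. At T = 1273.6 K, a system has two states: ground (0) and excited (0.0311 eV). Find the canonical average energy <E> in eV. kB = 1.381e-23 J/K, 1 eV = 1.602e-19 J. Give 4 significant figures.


Step 1: beta*E = 0.0311*1.602e-19/(1.381e-23*1273.6) = 0.2833
Step 2: exp(-beta*E) = 0.7533
Step 3: <E> = 0.0311*0.7533/(1+0.7533) = 0.01336 eV

0.01336


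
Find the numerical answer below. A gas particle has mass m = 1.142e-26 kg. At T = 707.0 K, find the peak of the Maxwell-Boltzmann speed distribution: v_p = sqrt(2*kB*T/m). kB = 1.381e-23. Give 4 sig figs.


Step 1: Numerator = 2*kB*T = 2*1.381e-23*707.0 = 1.953e-20
Step 2: Ratio = 1.953e-20 / 1.142e-26 = 1.71e+06
Step 3: v_p = sqrt(1.71e+06) = 1308 m/s

1308


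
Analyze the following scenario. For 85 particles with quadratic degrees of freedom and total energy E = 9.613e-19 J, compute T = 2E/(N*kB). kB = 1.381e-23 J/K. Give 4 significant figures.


Step 1: Numerator = 2*E = 2*9.613e-19 = 1.923e-18 J
Step 2: Denominator = N*kB = 85*1.381e-23 = 1.174e-21
Step 3: T = 1.923e-18 / 1.174e-21 = 1638 K

1638


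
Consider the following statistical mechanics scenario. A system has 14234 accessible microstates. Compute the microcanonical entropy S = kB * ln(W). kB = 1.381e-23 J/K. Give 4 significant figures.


Step 1: ln(W) = ln(14234) = 9.563
Step 2: S = kB * ln(W) = 1.381e-23 * 9.563
Step 3: S = 1.321e-22 J/K

1.321e-22


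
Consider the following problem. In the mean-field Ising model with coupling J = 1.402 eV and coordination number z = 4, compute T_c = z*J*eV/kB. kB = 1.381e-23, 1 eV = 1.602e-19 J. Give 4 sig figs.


Step 1: z*J = 4*1.402 = 5.608 eV
Step 2: Convert to Joules: 5.608*1.602e-19 = 8.984e-19 J
Step 3: T_c = 8.984e-19 / 1.381e-23 = 6.505e+04 K

6.505e+04


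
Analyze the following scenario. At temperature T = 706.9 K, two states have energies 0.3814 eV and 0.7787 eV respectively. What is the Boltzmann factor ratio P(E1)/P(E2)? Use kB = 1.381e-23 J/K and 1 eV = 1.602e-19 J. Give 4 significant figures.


Step 1: Compute energy difference dE = E1 - E2 = 0.3814 - 0.7787 = -0.3973 eV
Step 2: Convert to Joules: dE_J = -0.3973 * 1.602e-19 = -6.365e-20 J
Step 3: Compute exponent = -dE_J / (kB * T) = -(-6.365e-20) / (1.381e-23 * 706.9) = 6.52
Step 4: P(E1)/P(E2) = exp(6.52) = 678.4

678.4


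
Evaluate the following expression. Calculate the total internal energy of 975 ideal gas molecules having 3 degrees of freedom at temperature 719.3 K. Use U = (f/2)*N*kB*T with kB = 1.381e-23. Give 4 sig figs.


Step 1: f/2 = 3/2 = 1.5
Step 2: N*kB*T = 975*1.381e-23*719.3 = 9.685e-18
Step 3: U = 1.5 * 9.685e-18 = 1.453e-17 J

1.453e-17


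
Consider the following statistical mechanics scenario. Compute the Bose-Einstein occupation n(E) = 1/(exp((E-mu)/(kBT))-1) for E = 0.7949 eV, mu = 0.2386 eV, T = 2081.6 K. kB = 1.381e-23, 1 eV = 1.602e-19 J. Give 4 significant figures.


Step 1: (E - mu) = 0.5563 eV
Step 2: x = (E-mu)*eV/(kB*T) = 0.5563*1.602e-19/(1.381e-23*2081.6) = 3.1
Step 3: exp(x) = 22.2
Step 4: n = 1/(exp(x)-1) = 0.04717

0.04717


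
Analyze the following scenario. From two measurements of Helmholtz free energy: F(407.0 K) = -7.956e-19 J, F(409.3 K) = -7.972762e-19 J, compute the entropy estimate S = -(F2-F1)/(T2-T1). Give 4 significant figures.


Step 1: dF = F2 - F1 = -7.972762e-19 - (-7.956e-19) = -1.6762e-21 J
Step 2: dT = T2 - T1 = 409.3 - 407.0 = 2.3 K
Step 3: S = -dF/dT = -(-1.6762e-21)/2.3 = 7.288e-22 J/K

7.288e-22


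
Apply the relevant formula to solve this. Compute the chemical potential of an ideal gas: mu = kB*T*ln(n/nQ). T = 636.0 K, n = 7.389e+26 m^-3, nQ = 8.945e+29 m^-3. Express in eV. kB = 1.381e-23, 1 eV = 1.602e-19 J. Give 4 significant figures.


Step 1: n/nQ = 7.389e+26/8.945e+29 = 0.000826
Step 2: ln(n/nQ) = -7.099
Step 3: mu = kB*T*ln(n/nQ) = 8.783e-21*-7.099 = -6.235e-20 J
Step 4: Convert to eV: -6.235e-20/1.602e-19 = -0.3892 eV

-0.3892


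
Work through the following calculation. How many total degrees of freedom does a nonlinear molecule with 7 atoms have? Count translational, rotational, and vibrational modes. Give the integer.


Step 1: Translational DOF = 3
Step 2: Rotational DOF (nonlinear) = 3
Step 3: Vibrational DOF = 3*7 - 6 = 15
Step 4: Total = 3 + 3 + 15 = 21

21


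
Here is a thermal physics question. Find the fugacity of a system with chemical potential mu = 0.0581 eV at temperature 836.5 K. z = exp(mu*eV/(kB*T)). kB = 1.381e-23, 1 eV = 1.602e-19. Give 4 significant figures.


Step 1: Convert mu to Joules: 0.0581*1.602e-19 = 9.308e-21 J
Step 2: kB*T = 1.381e-23*836.5 = 1.155e-20 J
Step 3: mu/(kB*T) = 0.8057
Step 4: z = exp(0.8057) = 2.238

2.238


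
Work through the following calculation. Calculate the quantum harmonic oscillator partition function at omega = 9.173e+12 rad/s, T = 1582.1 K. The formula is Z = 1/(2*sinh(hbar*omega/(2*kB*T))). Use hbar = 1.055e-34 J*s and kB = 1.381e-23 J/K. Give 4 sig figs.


Step 1: Compute x = hbar*omega/(kB*T) = 1.055e-34*9.173e+12/(1.381e-23*1582.1) = 0.04429
Step 2: x/2 = 0.02215
Step 3: sinh(x/2) = 0.02215
Step 4: Z = 1/(2*0.02215) = 22.58

22.58


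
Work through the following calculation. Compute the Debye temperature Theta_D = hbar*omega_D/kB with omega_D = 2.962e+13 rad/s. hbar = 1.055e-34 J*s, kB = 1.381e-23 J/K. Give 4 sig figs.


Step 1: hbar*omega_D = 1.055e-34 * 2.962e+13 = 3.125e-21 J
Step 2: Theta_D = 3.125e-21 / 1.381e-23
Step 3: Theta_D = 226.3 K

226.3


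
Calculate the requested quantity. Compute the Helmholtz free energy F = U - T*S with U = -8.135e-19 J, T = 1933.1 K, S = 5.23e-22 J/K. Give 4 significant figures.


Step 1: T*S = 1933.1 * 5.23e-22 = 1.011e-18 J
Step 2: F = U - T*S = -8.135e-19 - 1.011e-18
Step 3: F = -1.825e-18 J

-1.825e-18


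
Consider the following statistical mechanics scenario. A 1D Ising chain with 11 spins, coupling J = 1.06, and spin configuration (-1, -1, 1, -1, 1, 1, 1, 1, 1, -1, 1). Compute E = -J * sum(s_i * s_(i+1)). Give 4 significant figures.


Step 1: Nearest-neighbor products: 1, -1, -1, -1, 1, 1, 1, 1, -1, -1
Step 2: Sum of products = 0
Step 3: E = -1.06 * 0 = 0

0


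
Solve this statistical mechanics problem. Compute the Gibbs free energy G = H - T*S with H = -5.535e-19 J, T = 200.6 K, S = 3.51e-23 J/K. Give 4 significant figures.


Step 1: T*S = 200.6 * 3.51e-23 = 7.041e-21 J
Step 2: G = H - T*S = -5.535e-19 - 7.041e-21
Step 3: G = -5.605e-19 J

-5.605e-19


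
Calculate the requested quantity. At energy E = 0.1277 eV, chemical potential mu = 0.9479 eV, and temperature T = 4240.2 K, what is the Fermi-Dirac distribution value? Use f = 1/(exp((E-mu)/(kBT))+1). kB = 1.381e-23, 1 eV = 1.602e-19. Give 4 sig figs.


Step 1: (E - mu) = 0.1277 - 0.9479 = -0.8202 eV
Step 2: Convert: (E-mu)*eV = -1.314e-19 J
Step 3: x = (E-mu)*eV/(kB*T) = -2.244
Step 4: f = 1/(exp(-2.244)+1) = 0.9041

0.9041


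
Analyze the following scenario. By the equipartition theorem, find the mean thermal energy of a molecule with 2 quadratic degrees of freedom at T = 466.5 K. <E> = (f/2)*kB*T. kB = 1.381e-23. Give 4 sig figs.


Step 1: f/2 = 2/2 = 1
Step 2: kB*T = 1.381e-23 * 466.5 = 6.442e-21
Step 3: <E> = 1 * 6.442e-21 = 6.442e-21 J

6.442e-21


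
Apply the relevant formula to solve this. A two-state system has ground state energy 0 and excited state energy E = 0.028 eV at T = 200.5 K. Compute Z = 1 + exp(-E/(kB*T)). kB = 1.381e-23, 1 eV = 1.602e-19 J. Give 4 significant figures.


Step 1: Compute beta*E = E*eV/(kB*T) = 0.028*1.602e-19/(1.381e-23*200.5) = 1.62
Step 2: exp(-beta*E) = exp(-1.62) = 0.1979
Step 3: Z = 1 + 0.1979 = 1.198

1.198


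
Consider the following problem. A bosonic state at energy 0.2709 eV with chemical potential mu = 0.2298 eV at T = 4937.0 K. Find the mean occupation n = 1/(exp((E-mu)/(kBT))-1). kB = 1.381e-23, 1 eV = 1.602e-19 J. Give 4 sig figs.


Step 1: (E - mu) = 0.0411 eV
Step 2: x = (E-mu)*eV/(kB*T) = 0.0411*1.602e-19/(1.381e-23*4937.0) = 0.09657
Step 3: exp(x) = 1.101
Step 4: n = 1/(exp(x)-1) = 9.863

9.863


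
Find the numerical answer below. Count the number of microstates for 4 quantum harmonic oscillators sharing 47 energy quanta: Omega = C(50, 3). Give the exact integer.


Step 1: Use binomial coefficient C(50, 3)
Step 2: Numerator = 50! / 47!
Step 3: Denominator = 3!
Step 4: Omega = 19600

19600


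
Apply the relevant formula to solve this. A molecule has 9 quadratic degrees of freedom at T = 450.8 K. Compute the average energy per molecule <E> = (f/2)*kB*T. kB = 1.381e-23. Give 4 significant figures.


Step 1: f/2 = 9/2 = 4.5
Step 2: kB*T = 1.381e-23 * 450.8 = 6.226e-21
Step 3: <E> = 4.5 * 6.226e-21 = 2.801e-20 J

2.801e-20


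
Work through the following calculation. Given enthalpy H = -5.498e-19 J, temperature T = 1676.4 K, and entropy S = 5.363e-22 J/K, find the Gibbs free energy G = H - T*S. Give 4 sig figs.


Step 1: T*S = 1676.4 * 5.363e-22 = 8.991e-19 J
Step 2: G = H - T*S = -5.498e-19 - 8.991e-19
Step 3: G = -1.449e-18 J

-1.449e-18


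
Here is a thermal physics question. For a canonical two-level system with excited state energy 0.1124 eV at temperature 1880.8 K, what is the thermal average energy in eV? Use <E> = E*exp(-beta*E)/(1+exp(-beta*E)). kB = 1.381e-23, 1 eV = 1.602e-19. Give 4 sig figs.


Step 1: beta*E = 0.1124*1.602e-19/(1.381e-23*1880.8) = 0.6933
Step 2: exp(-beta*E) = 0.4999
Step 3: <E> = 0.1124*0.4999/(1+0.4999) = 0.03746 eV

0.03746


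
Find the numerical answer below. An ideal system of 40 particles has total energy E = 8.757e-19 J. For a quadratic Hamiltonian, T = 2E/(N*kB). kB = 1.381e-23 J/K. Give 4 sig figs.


Step 1: Numerator = 2*E = 2*8.757e-19 = 1.751e-18 J
Step 2: Denominator = N*kB = 40*1.381e-23 = 5.524e-22
Step 3: T = 1.751e-18 / 5.524e-22 = 3171 K

3171


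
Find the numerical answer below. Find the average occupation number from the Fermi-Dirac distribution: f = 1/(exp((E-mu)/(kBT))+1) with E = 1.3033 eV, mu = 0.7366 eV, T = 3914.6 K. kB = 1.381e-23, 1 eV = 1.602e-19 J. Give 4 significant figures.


Step 1: (E - mu) = 1.3033 - 0.7366 = 0.5667 eV
Step 2: Convert: (E-mu)*eV = 9.079e-20 J
Step 3: x = (E-mu)*eV/(kB*T) = 1.679
Step 4: f = 1/(exp(1.679)+1) = 0.1572

0.1572


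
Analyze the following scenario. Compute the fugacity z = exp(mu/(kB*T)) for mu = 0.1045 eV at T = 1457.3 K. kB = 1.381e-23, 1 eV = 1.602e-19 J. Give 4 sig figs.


Step 1: Convert mu to Joules: 0.1045*1.602e-19 = 1.674e-20 J
Step 2: kB*T = 1.381e-23*1457.3 = 2.013e-20 J
Step 3: mu/(kB*T) = 0.8318
Step 4: z = exp(0.8318) = 2.298

2.298


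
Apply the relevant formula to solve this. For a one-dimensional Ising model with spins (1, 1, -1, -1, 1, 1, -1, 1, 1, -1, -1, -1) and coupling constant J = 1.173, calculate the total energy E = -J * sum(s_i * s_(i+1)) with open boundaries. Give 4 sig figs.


Step 1: Nearest-neighbor products: 1, -1, 1, -1, 1, -1, -1, 1, -1, 1, 1
Step 2: Sum of products = 1
Step 3: E = -1.173 * 1 = -1.173

-1.173


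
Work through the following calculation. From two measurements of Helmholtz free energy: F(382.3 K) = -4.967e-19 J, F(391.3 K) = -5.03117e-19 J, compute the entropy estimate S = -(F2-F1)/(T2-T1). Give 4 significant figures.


Step 1: dF = F2 - F1 = -5.03117e-19 - (-4.967e-19) = -6.417e-21 J
Step 2: dT = T2 - T1 = 391.3 - 382.3 = 9 K
Step 3: S = -dF/dT = -(-6.417e-21)/9 = 7.13e-22 J/K

7.13e-22


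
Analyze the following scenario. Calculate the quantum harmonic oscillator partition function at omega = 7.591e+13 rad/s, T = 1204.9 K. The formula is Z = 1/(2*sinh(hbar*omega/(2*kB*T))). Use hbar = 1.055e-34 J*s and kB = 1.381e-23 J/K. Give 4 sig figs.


Step 1: Compute x = hbar*omega/(kB*T) = 1.055e-34*7.591e+13/(1.381e-23*1204.9) = 0.4813
Step 2: x/2 = 0.2406
Step 3: sinh(x/2) = 0.243
Step 4: Z = 1/(2*0.243) = 2.058

2.058


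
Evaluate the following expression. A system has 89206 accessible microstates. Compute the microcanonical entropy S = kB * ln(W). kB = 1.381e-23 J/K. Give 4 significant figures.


Step 1: ln(W) = ln(89206) = 11.4
Step 2: S = kB * ln(W) = 1.381e-23 * 11.4
Step 3: S = 1.574e-22 J/K

1.574e-22


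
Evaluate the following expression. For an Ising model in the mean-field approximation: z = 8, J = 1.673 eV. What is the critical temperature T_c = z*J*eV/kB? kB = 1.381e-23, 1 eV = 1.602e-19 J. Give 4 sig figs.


Step 1: z*J = 8*1.673 = 13.38 eV
Step 2: Convert to Joules: 13.38*1.602e-19 = 2.144e-18 J
Step 3: T_c = 2.144e-18 / 1.381e-23 = 1.553e+05 K

1.553e+05


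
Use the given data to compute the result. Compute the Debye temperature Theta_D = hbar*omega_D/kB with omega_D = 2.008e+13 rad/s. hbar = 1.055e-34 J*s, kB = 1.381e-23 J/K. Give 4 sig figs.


Step 1: hbar*omega_D = 1.055e-34 * 2.008e+13 = 2.118e-21 J
Step 2: Theta_D = 2.118e-21 / 1.381e-23
Step 3: Theta_D = 153.4 K

153.4
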